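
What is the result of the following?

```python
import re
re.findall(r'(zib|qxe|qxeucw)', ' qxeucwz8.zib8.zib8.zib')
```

['qxe', 'zib', 'zib', 'zib']

The regex engine tests alternatives in the order written; an earlier branch that matches wins even if a later one would match more.
Because there's exactly one group, `findall` drops the full match and keeps group 1 from each hit.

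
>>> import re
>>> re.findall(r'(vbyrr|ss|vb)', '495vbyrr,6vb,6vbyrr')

['vbyrr', 'vb', 'vbyrr']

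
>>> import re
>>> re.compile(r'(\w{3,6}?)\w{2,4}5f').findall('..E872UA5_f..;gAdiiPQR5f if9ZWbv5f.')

['gAdi', 'if9']

Pattern: 3 to 6 of a word character (lazy) (captured); then 2 to 4 of a word character, then the literal '5f'.
`findall` collects group 1 from each match (2 total).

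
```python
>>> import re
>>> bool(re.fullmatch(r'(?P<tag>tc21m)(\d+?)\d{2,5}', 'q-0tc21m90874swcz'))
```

`fullmatch` succeeds only if the pattern covers the string from start to end.
Here the string isn't matched end-to-end, so the call returns None, and `bool(None)` is False.

False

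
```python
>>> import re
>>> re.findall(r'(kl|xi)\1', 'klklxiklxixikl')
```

A backreference is literal: `\1` must see the identical characters the first group matched.
One capturing group, so `findall` returns just the captured substring from each match — 2 in all.

['kl', 'xi']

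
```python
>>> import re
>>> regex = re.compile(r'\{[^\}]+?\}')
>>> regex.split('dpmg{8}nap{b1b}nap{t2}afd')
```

['dpmg', 'nap', 'nap', 'afd']

`split` removes every match and returns the 4 fragments in between.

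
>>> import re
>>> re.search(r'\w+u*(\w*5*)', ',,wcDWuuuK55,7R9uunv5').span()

(2, 12)

This matches one or more of a word character, then zero or more of a literal 'u'; then zero or more of a word character, then zero or more of the literal '5' (captured).
Unlike `match`, `search` isn't anchored — it looks for the pattern anywhere in the string.
The match spans [2:12] → 'wcDWuuuK55'.
Captured: group 1 = ''.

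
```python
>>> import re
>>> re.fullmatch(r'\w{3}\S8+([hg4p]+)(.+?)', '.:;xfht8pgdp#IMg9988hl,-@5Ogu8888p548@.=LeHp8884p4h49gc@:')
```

None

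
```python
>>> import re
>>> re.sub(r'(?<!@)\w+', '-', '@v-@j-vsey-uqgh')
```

`(?!…)`/`(?<!…)` only lets a position through if the neighbouring text does NOT match; no characters are consumed.
Matches: at [6:10] → 'vsey'; at [11:15] → 'uqgh'.
`sub` substitutes '-' at each match site.

'@v-@j----'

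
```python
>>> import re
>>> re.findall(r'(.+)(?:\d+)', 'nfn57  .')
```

The pattern matches one or more of any character (captured); then one or more of a digit (non-capturing group).
Matches: at [0:5] match 'nfn57', group 1 = 'nfn5'.
Because there's exactly one group, `findall` drops the full match and keeps group 1 from the one hit.

['nfn5']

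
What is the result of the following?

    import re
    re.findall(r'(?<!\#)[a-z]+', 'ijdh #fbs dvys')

['ijdh', 'bs', 'dvys']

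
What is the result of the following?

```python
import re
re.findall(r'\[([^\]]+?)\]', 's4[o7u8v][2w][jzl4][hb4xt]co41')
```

['o7u8v', '2w', 'jzl4', 'hb4xt']

Matches: at [2:9] match '[o7u8v]', group 1 = 'o7u8v'; at [9:13] match '[2w]', group 1 = '2w'; at [13:19] match '[jzl4]', group 1 = 'jzl4'; at [19:26] match '[hb4xt]', group 1 = 'hb4xt'.
With a single group, `findall` returns only what that group captured — 4 items.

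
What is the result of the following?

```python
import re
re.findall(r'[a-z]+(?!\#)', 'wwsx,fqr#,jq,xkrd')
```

A negative assertion filters positions out without eating any characters.
Walking the string: at [0:4] → 'wwsx'; at [5:7] → 'fq'; at [10:12] → 'jq'; at [13:17] → 'xkrd'.
Since nothing is captured, `findall` lists the 4 matched substrings directly.

['wwsx', 'fq', 'jq', 'xkrd']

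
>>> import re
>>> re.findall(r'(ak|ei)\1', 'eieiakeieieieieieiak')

A backreference is literal: `\1` must see the identical characters the first group matched.
Walking the string: at [0:4] match 'eiei', group 1 = 'ei'; at [6:10] match 'eiei', group 1 = 'ei'; at [10:14] match 'eiei', group 1 = 'ei'; at [14:18] match 'eiei', group 1 = 'ei'.
`findall` collects group 1 from each match (4 total).

['ei', 'ei', 'ei', 'ei']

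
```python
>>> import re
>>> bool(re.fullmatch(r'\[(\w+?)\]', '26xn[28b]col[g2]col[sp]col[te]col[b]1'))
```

False

For `fullmatch`, every character of the input must be accounted for by the pattern.
Here the string isn't matched end-to-end, so the call returns None, and `bool(None)` is False.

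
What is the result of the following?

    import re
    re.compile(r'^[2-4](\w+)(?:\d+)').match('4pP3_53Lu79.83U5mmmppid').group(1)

This matches anchored at the start of the string; then a character in [2-4]; then one or more of a word character (captured); then one or more of a digit (non-capturing group).
`match` is anchored at position 0; if the pattern doesn't fit there, it returns None.
The match spans [0:11] → '4pP3_53Lu79'.
Captured: group 1 = 'pP3_53Lu7'.

'pP3_53Lu7'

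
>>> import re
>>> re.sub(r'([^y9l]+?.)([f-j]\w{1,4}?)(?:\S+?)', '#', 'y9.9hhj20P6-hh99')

This matches one or more of any character except [y9l] (lazy), then any character (captured); then a character in [f-j], then 1 to 4 of a word character (lazy) (captured); then one or more of a non-whitespace character (lazy) (non-capturing group).
Because the quantifier is non-greedy, it stops expanding at the earliest point where the rest of the pattern can succeed.
Matches: at [2:7] → '.9hhj'; at [7:15] → '20P6-hh9'.
Every occurrence is swapped for '#'.

'y9##9'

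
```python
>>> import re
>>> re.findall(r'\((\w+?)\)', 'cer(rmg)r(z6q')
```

With a single group, `findall` returns only what that group captured — 1 item.

['rmg']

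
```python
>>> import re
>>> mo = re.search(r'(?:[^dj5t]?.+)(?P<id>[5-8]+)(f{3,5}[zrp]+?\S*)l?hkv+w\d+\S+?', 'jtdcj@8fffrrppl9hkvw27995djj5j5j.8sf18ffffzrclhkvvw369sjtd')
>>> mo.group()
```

'jtdcj@8fffrrppl9hkvw27995djj5j5j.8sf18ffffzrclhkvvw369s'

The `?` after the quantifier makes it lazy — it takes as little as possible before letting the rest of the pattern try.
The match spans [0:55] → 'jtdcj@8fffrrppl9hkvw27995djj5j5j.8sf18ffffzrclhkvvw369s'.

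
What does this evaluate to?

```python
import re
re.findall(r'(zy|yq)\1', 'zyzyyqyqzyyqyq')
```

['zy', 'yq', 'yq']

`\1` is not a pattern — it's the concrete string captured by group 1, re-applied verbatim.
Matches: at [0:4] match 'zyzy', group 1 = 'zy'; at [4:8] match 'yqyq', group 1 = 'yq'; at [10:14] match 'yqyq', group 1 = 'yq'.
One capturing group, so `findall` returns just the captured substring from each match — 3 in all.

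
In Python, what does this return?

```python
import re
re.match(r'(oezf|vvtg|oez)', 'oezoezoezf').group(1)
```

`match` is anchored at position 0; if the pattern doesn't fit there, it returns None.
The match spans [0:3] → 'oez'.
Captured: group 1 = 'oez'.

'oez'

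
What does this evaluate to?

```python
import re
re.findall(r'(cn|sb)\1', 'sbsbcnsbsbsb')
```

['sb', 'sb']

The backreference `\1` re-matches whatever the first group consumed, character for character.
Walking the string: at [0:4] match 'sbsb', group 1 = 'sb'; at [6:10] match 'sbsb', group 1 = 'sb'.
`findall` collects group 1 from each match (2 total).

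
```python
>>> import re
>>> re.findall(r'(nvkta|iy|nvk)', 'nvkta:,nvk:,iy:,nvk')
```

['nvkta', 'nvk', 'iy', 'nvk']

`|` is ordered: at each position the engine commits to the first alternative that works.
Walking the string: at [0:5] match 'nvkta', group 1 = 'nvkta'; at [7:10] match 'nvk', group 1 = 'nvk'; at [12:14] match 'iy', group 1 = 'iy'; at [16:19] match 'nvk', group 1 = 'nvk'.
With a single group, `findall` returns only what that group captured — 4 items.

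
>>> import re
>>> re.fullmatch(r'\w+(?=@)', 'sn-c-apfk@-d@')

None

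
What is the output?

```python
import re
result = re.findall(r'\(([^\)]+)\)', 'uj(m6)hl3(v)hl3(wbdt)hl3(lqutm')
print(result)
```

['m6', 'v', 'wbdt']

One capturing group, so `findall` returns just the captured substring from each match — 3 in all.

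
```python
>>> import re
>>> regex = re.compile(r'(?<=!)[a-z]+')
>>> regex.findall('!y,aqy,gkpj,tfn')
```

['y']

Because the assertion is zero-width, the text it checks is not consumed and won't appear in the result.
Walking the string: at [1:2] → 'y'.
Since nothing is captured, `findall` lists the 1 matched substring directly.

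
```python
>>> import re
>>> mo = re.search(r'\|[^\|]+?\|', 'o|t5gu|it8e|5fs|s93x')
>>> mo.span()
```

`re.search` scans for the first position where the pattern succeeds.
The match spans [1:7] → '|t5gu|'.

(1, 7)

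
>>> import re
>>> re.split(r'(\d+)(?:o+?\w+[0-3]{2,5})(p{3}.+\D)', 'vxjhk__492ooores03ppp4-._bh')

['vxjhk__', '492', 'ppp4-._bh', '']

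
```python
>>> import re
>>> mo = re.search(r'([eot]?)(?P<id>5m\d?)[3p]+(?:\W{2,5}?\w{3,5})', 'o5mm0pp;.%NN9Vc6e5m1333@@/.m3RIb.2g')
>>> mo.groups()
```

('e', '5m1')

This matches optionally one of [eot] (captured); then the literal '5m', then optionally a digit (captured as 'id'); then one or more of one of [3p]; then 2 to 5 of a non-word character (lazy), then 3 to 5 of a word character (non-capturing group).
`search` walks the string left to right and returns the first match it finds.
The match spans [16:32] → 'e5m1333@@/.m3RIb'.
Captured: group 1 = 'e', group 2 = '5m1'.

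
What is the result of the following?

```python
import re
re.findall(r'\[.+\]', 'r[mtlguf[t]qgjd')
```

['[mtlguf[t]']

Walking the string: at [1:11] → '[mtlguf[t]'.
With no groups in the pattern, `findall` gives back each whole match — 1 here.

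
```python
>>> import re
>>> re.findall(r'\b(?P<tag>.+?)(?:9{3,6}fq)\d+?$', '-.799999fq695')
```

The pattern matches a word boundary (`\b`, zero-width); then one or more of any character (lazy) (captured as 'tag'); then 3 to 6 of a literal '9', then the literal 'fq' (non-capturing group); then one or more of a digit (lazy); then anchored at the end.
The `?` after the quantifier makes it lazy — it takes as little as possible before letting the rest of the pattern try.
Scanning left to right: at [2:13] match '799999fq695', group 1 = '7'.
Because there's exactly one group, `findall` drops the full match and keeps group 1 from the one hit.

['7']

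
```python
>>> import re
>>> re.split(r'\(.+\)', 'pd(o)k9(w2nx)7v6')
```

['pd', '7v6']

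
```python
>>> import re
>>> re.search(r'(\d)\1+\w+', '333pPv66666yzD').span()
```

(0, 14)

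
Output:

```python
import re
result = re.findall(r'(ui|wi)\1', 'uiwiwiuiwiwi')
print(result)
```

`\1` has to match the exact text group 1 already captured.
With a single group, `findall` returns only what that group captured — 2 items.

['wi', 'wi']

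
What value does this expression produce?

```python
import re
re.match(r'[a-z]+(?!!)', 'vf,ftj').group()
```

'vf'

With `match`, the pattern is implicitly anchored at the beginning.
The match spans [0:2] → 'vf'.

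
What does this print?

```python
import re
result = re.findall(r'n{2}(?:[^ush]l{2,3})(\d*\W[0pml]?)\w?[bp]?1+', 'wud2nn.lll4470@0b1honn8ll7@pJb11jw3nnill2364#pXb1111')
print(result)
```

['4470@0', '7@p', '2364#p']

The pattern matches exactly 2 of a literal 'n'; then any character except [ush], then 2 to 3 of a literal 'l' (non-capturing group); then zero or more of a digit, then a non-word character, then optionally one of [0pml] (captured); then optionally a word character, then optionally one of [bp], then one or more of the literal '1'.
Matches: at [4:18] match 'nn.lll4470@0b1', group 1 = '4470@0'; at [20:32] match 'nn8ll7@pJb11', group 1 = '7@p'; at [35:52] match 'nnill2364#pXb1111', group 1 = '2364#p'.
With a single group, `findall` returns only what that group captured — 3 items.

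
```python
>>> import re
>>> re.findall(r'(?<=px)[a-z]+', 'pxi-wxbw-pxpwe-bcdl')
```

The positive lookaround only admits positions where the adjacent text matches; those characters stay outside the span.
Walking the string: at [2:3] → 'i'; at [11:14] → 'pwe'.
With no groups in the pattern, `findall` gives back each whole match — 2 here.

['i', 'pwe']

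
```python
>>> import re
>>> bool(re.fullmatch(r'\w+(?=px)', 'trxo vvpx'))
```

False

The lookaround is zero-width — it requires the adjacent text to match without consuming it, so the asserted text isn't part of the match.
`re.fullmatch` requires the pattern to consume the entire string.
Here the string isn't matched end-to-end, so the call returns None, and `bool(None)` is False.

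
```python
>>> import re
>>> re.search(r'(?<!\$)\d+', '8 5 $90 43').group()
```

'8'

Because the assertion is negative and zero-width, positions next to the forbidden text are skipped.
Unlike `match`, `search` isn't anchored — it looks for the pattern anywhere in the string.
The match spans [0:1] → '8'.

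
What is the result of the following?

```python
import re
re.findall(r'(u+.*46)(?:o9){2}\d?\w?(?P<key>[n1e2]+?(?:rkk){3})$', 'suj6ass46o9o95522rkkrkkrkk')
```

The pattern matches one or more of the literal 'u', then zero or more of any character, then the literal '46' (captured); then the literal 'o9' repeated 2 times, then optionally a digit, then optionally a word character; then one or more of one of [n1e2] (lazy), then the literal 'rkk' repeated 3 times (captured as 'key'); then anchored at the end.
Scanning left to right: at [1:26] match 'uj6ass46o9o95522rkkrkkrkk', groups = ('uj6ass46', '22rkkrkkrkk').
`findall` packs the 2 group values into a tuple for every match.

[('uj6ass46', '22rkkrkkrkk')]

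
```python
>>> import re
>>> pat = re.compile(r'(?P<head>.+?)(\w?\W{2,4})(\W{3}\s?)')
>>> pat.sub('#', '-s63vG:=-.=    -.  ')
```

A `+?`/`*?`/`{m,n}?` starts at its minimum and grows only as far as needed for what follows to match.
Every occurrence is swapped for '#'.

'# -.  '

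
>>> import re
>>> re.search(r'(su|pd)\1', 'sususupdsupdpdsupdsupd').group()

'susu'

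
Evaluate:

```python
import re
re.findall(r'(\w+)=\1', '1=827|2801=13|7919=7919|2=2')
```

['1', '7919', '2']

After group 1 captures some text, `\1` only succeeds where that same text appears again.
With a single group, `findall` returns only what that group captured — 3 items.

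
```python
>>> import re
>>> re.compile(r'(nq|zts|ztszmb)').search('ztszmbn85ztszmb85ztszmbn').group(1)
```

'zts'

The match spans [0:3] → 'zts'.
Captured: group 1 = 'zts'.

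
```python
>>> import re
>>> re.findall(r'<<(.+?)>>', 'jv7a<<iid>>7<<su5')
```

['iid']

Scanning left to right: at [4:11] match '<<iid>>', group 1 = 'iid'.
`findall` collects group 1 from the one match (1 total).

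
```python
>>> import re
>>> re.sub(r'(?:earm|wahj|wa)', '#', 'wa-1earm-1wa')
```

Matches: at [0:2] → 'wa'; at [4:8] → 'earm'; at [10:12] → 'wa'.
Each match is replaced by '#'.

'#-1#-1#'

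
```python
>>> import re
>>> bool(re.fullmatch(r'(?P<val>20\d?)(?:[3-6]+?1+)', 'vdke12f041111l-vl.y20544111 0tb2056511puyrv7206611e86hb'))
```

The pattern matches the literal '20', then optionally a digit (captured as 'val'); then one or more of a character in [3-6] (lazy), then one or more of the literal '1' (non-capturing group).
`fullmatch` succeeds only if the pattern covers the string from start to end.
Here there's no way to consume every character, so the call returns None, and `bool(None)` is False.

False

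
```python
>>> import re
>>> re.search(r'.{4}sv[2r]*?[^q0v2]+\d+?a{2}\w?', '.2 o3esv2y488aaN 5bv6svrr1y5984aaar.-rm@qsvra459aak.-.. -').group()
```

' o3esv2y488aaN'

The pattern matches exactly 4 of any character, then the literal 'sv', then zero or more of one of [2r] (lazy); then one or more of any character except [q0v2]; then one or more of a digit (lazy), then exactly 2 of the literal 'a', then optionally a word character.
The match spans [2:16] → ' o3esv2y488aaN'.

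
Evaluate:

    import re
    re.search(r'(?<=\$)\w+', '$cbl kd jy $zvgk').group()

Because the assertion is zero-width, the text it checks is not consumed and won't appear in the result.
The match spans [1:4] → 'cbl'.

'cbl'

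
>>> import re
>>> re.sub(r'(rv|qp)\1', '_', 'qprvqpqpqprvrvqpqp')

'qprv_qp__'

The backreference `\1` re-matches whatever the first group consumed, character for character.
Matches: at [4:8] → 'qpqp'; at [10:14] → 'rvrv'; at [14:18] → 'qpqp'.
Every occurrence is swapped for '_'.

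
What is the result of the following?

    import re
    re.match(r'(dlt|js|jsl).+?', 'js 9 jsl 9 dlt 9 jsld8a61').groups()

`re.match` won't scan ahead — the pattern has to work from the very first character.
The match spans [0:3] → 'js '.
Captured: group 1 = 'js'.

('js',)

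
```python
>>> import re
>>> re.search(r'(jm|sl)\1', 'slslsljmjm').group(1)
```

'sl'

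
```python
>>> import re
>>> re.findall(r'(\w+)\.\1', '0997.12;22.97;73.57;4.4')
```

A backreference is literal: `\1` must see the identical characters the first group matched.
One capturing group, so `findall` returns just the captured substring from the one match — 1 in all.

['4']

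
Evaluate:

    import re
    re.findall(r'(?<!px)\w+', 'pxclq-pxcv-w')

Because the assertion is negative and zero-width, positions next to the forbidden text are skipped.
With no groups in the pattern, `findall` gives back each whole match — 3 here.

['pxclq', 'pxcv', 'w']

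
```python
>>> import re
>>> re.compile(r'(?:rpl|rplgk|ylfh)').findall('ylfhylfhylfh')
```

['ylfh', 'ylfh', 'ylfh']

Scanning left to right: at [0:4] → 'ylfh'; at [4:8] → 'ylfh'; at [8:12] → 'ylfh'.
Since nothing is captured, `findall` lists the 3 matched substrings directly.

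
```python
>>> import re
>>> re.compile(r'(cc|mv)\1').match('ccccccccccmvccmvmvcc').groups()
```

('cc',)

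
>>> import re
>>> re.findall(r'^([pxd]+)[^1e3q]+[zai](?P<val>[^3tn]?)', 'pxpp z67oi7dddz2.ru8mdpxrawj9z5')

[('pxpp', '5')]

This matches anchored at the start of the string; then one or more of one of [pxd] (captured); then one or more of any character except [1e3q], then one of [zai]; then optionally any character except [3tn] (captured as 'val').
Scanning left to right: at [0:31] match 'pxpp z67oi7dddz2.ru8mdpxrawj9z5', groups = ('pxpp', '5').
Multiple groups make `findall` return tuples — one 2-tuple for the one match.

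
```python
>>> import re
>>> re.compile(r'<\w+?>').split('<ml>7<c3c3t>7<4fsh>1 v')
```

Each match becomes a cut point; 4 segments remain.

['', '7', '7', '1 v']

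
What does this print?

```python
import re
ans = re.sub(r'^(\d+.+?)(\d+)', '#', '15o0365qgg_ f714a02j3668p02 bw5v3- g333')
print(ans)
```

Pattern: anchored at the start of the string; then one or more of a digit, then one or more of any character (lazy) (captured); then one or more of a digit (captured).
A non-greedy quantifier consumes as few characters as it can — just enough that the remainder of the pattern still matches from where it stops; whatever follows it matches normally.
Matches: at [0:7] → '15o0365'.
Every occurrence is swapped for '#'.

#qgg_ f714a02j3668p02 bw5v3- g333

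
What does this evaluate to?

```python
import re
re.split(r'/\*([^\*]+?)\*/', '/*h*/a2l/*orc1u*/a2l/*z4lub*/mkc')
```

['', 'h', 'a2l', 'orc1u', 'a2l', 'z4lub', 'mkc']

Matches to split on: at [0:5] → '/*h*/'; at [8:17] → '/*orc1u*/'; at [20:29] → '/*z4lub*/'.
With a capturing group present, the delimiter's captured portion is kept in the result list.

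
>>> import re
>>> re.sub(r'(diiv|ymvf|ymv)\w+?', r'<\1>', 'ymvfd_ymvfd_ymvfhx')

'<ymvf>_<ymvf>_<ymvf>x'

The regex engine tests alternatives in the order written; an earlier branch that matches wins even if a later one would match more.
`\1` in the replacement pulls in group 1's text for each match.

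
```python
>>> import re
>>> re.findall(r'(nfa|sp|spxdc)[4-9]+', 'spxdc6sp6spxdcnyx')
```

['spxdc', 'sp']

With a single group, `findall` returns only what that group captured — 2 items.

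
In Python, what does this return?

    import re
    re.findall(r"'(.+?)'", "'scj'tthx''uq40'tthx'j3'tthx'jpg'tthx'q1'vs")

['scj', "'uq40", 'j3', 'jpg', 'q1']

With a single group, `findall` returns only what that group captured — 5 items.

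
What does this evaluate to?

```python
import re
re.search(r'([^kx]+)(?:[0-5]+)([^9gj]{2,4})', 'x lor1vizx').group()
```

This matches one or more of any character except [kx] (captured); then one or more of a character in [0-5] (non-capturing group); then 2 to 4 of any character except [9gj] (captured).
Unlike `match`, `search` isn't anchored — it looks for the pattern anywhere in the string.
The match spans [1:10] → ' lor1vizx'.
Captured: group 1 = ' lor', group 2 = 'vizx'.

' lor1vizx'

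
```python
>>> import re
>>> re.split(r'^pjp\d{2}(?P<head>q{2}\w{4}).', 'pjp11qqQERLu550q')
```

['', 'qqQERL', '550q']

The pattern matches anchored at the start of the string; then the literal 'pjp', then exactly 2 of a digit; then exactly 2 of the literal 'q', then exactly 4 of a word character (captured as 'head'); then any character.
Matches to split on: at [0:12] → 'pjp11qqQERLu'.
The group in the pattern means `split` returns the separators' captures alongside the pieces.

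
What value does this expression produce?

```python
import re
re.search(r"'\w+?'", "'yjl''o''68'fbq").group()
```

"'yjl'"

`search` walks the string left to right and returns the first match it finds.
The match spans [0:5] → "'yjl'".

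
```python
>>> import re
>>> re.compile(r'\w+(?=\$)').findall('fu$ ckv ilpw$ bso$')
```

Lookahead/lookbehind check context without consuming it, so the matched span excludes the asserted characters.
Matches: at [0:2] → 'fu'; at [8:12] → 'ilpw'; at [14:17] → 'bso'.
`findall` yields the raw match text (3 of them) because the pattern has no groups.

['fu', 'ilpw', 'bso']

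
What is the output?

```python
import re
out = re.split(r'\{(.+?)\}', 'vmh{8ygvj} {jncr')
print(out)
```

Matches to split on: at [3:10] → '{8ygvj}'.
The group in the pattern means `split` returns the separators' captures alongside the pieces.

['vmh', '8ygvj', ' {jncr']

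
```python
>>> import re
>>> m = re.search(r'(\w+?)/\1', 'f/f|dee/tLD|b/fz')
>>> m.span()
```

The backreference `\1` re-matches whatever the first group consumed, character for character.
The match spans [0:3] → 'f/f'.

(0, 3)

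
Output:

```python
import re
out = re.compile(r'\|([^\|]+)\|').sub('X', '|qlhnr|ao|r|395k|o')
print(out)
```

XaoX395k|o

`sub` substitutes 'X' at each match site.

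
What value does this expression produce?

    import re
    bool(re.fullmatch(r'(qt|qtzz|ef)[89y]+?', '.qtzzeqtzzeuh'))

`fullmatch` succeeds only if the pattern covers the string from start to end.
Here the string isn't matched end-to-end, so the call returns None, and `bool(None)` is False.

False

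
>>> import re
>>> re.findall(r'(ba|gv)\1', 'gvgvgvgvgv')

`\1` is not a pattern — it's the concrete string captured by group 1, re-applied verbatim.
With a single group, `findall` returns only what that group captured — 2 items.

['gv', 'gv']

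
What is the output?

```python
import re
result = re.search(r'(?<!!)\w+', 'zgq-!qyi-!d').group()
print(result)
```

zgq

Because the assertion is negative and zero-width, positions next to the forbidden text are skipped.
The match spans [0:3] → 'zgq'.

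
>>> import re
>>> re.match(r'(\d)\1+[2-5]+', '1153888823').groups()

A backreference is literal: `\1` must see the identical characters the first group matched.
`match` is anchored at position 0; if the pattern doesn't fit there, it returns None.
The match spans [0:4] → '1153'.
Captured: group 1 = '1'.

('1',)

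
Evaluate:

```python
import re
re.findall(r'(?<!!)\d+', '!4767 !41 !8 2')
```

['767', '1', '2']

`(?!…)`/`(?<!…)` only lets a position through if the neighbouring text does NOT match; no characters are consumed.
Walking the string: at [2:5] → '767'; at [8:9] → '1'; at [13:14] → '2'.
`findall` yields the raw match text (3 of them) because the pattern has no groups.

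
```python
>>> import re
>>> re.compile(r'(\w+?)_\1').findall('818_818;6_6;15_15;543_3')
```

After group 1 captures some text, `\1` only succeeds where that same text appears again.
`findall` collects group 1 from each match (4 total).

['818', '6', '15', '3']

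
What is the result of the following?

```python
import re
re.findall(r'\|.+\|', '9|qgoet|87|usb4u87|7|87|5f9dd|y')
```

['|qgoet|87|usb4u87|7|87|5f9dd|']

Walking the string: at [1:30] → '|qgoet|87|usb4u87|7|87|5f9dd|'.
With no groups in the pattern, `findall` gives back each whole match — 1 here.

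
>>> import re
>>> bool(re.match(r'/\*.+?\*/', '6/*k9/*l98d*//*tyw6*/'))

`match` is anchored at position 0; if the pattern doesn't fit there, it returns None.
Here the string doesn't start with a match, so the call returns None, and `bool(None)` is False.

False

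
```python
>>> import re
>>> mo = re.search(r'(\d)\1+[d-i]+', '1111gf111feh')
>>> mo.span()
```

The backreference `\1` re-matches whatever the first group consumed, character for character.
`re.search` scans for the first position where the pattern succeeds.
The match spans [0:6] → '1111gf'.
Captured: group 1 = '1'.

(0, 6)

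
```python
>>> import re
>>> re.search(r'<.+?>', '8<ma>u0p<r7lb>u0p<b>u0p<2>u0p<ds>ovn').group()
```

'<ma>'

The `?` after the quantifier makes it lazy — it takes as little as possible before letting the rest of the pattern try.
`re.search` tries every starting position until one works.
The match spans [1:5] → '<ma>'.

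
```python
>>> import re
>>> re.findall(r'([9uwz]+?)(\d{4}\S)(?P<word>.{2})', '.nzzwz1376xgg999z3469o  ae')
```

[('zzwz', '1376x', 'gg'), ('999z', '3469o', '  ')]

This matches one or more of one of [9uwz] (lazy) (captured); then exactly 4 of a digit, then a non-whitespace character (captured); then exactly 2 of any character (captured as 'word').
Walking the string: at [2:13] match 'zzwz1376xgg', groups = ('zzwz', '1376x', 'gg'); at [13:24] match '999z3469o  ', groups = ('999z', '3469o', '  ').
3 groups means each result is a tuple of 3 captured strings — 2 here.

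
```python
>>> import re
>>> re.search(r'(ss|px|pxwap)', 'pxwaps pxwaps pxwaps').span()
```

The regex engine tests alternatives in the order written; an earlier branch that matches wins even if a later one would match more.
Unlike `match`, `search` isn't anchored — it looks for the pattern anywhere in the string.
The match spans [0:2] → 'px'.
Captured: group 1 = 'px'.

(0, 2)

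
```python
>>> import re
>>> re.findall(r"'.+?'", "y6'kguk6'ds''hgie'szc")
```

A non-greedy quantifier consumes as few characters as it can — just enough that the remainder of the pattern still matches from where it stops; whatever follows it matches normally.
Walking the string: at [2:9] → "'kguk6'"; at [11:18] → "''hgie'".
Since nothing is captured, `findall` lists the 2 matched substrings directly.

["'kguk6'", "''hgie'"]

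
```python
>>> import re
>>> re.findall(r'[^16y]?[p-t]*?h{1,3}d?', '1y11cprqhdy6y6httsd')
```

['cprqhd', 'h']

The pattern matches optionally any character except [16y], then zero or more of a character in [p-t] (lazy); then 1 to 3 of a literal 'h', then optionally the literal 'd'.
Scanning left to right: at [4:10] → 'cprqhd'; at [14:15] → 'h'.
`findall` yields the raw match text (2 of them) because the pattern has no groups.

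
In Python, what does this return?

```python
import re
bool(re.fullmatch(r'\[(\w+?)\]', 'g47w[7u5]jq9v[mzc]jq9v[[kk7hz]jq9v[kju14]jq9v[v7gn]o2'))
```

False

`re.fullmatch` is like wrapping the pattern in `^…$` (in single-line mode).
Here there's no way to consume every character, so the call returns None, and `bool(None)` is False.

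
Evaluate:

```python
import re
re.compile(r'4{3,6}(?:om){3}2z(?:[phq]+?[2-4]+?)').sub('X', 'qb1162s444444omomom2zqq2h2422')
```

'qb1162sXh2422'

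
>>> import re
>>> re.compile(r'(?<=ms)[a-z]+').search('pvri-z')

The lookaround is zero-width — it requires the adjacent text to match without consuming it, so the asserted text isn't part of the match.
Here nothing in the string fits, so the call returns None.

None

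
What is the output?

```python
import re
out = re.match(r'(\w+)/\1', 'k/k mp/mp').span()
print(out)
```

`\1` has to match the exact text group 1 already captured.
`re.match` only tries the pattern at the start of the string.
The match spans [0:3] → 'k/k'.
Captured: group 1 = 'k'.

(0, 3)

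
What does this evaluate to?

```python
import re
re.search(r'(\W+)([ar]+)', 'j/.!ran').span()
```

(1, 6)

This matches one or more of a non-word character (captured); then one or more of one of [ar] (captured).
`search` walks the string left to right and returns the first match it finds.
The match spans [1:6] → '/.!ra'.
Captured: group 1 = '/.!', group 2 = 'ra'.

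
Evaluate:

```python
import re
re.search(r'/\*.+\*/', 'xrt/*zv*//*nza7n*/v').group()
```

Unlike `match`, `search` isn't anchored — it looks for the pattern anywhere in the string.
The match spans [3:18] → '/*zv*//*nza7n*/'.

'/*zv*//*nza7n*/'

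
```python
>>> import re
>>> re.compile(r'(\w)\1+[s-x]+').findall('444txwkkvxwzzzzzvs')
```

The backreference `\1` re-matches whatever the first group consumed, character for character.
Walking the string: at [0:6] match '444txw', group 1 = '4'; at [6:11] match 'kkvxw', group 1 = 'k'; at [11:18] match 'zzzzzvs', group 1 = 'z'.
One capturing group, so `findall` returns just the captured substring from each match — 3 in all.

['4', 'k', 'z']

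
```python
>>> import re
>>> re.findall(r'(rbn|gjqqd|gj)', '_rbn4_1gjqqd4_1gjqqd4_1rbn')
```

['rbn', 'gjqqd', 'gjqqd', 'rbn']

Alternation isn't longest-match — the leftmost alternative that fits at this position is chosen.
Matches: at [1:4] match 'rbn', group 1 = 'rbn'; at [7:12] match 'gjqqd', group 1 = 'gjqqd'; at [15:20] match 'gjqqd', group 1 = 'gjqqd'; at [23:26] match 'rbn', group 1 = 'rbn'.
Because there's exactly one group, `findall` drops the full match and keeps group 1 from each hit.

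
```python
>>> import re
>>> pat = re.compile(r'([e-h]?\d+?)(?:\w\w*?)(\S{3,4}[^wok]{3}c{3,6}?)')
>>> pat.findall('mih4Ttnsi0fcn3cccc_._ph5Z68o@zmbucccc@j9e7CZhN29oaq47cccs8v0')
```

[('h4', 'si0fcn3ccc'), ('h5', '8o@zmbuccc'), ('9', '29oaq47ccc')]

With the lazy modifier that quantifier settles for the fewest repetitions that let the rest of the pattern succeed (the atoms after it are unaffected and can still be greedy).
2 groups means each result is a tuple of 2 captured strings — 3 here.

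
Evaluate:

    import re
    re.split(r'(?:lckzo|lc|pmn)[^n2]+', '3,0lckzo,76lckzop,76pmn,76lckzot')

Each match becomes a cut point; 3 segments remain.

['3,0', 'n,76', '']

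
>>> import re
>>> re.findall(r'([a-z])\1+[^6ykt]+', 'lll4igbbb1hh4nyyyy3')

['l', 'y']

After group 1 captures some text, `\1` only succeeds where that same text appears again.
Scanning left to right: at [0:14] match 'lll4igbbb1hh4n', group 1 = 'l'; at [14:19] match 'yyyy3', group 1 = 'y'.
One capturing group, so `findall` returns just the captured substring from each match — 2 in all.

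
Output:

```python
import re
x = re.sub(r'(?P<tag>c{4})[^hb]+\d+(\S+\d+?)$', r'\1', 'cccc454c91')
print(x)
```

Pattern: exactly 4 of a literal 'c' (captured as 'tag'); then one or more of any character except [hb], then one or more of a digit; then one or more of a non-whitespace character, then one or more of a digit (lazy) (captured); then anchored at the end.
Matches: at [0:10] → 'cccc454c91'.
The replacement refers to a captured group, so each match is rewritten using its own captured text.

cccc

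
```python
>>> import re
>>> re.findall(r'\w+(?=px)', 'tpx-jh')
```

The `(?=…)`/`(?<=…)` assertion just peeks at neighbouring text; it doesn't advance the match position.
Scanning left to right: at [0:1] → 't'.
With no groups in the pattern, `findall` gives back each whole match — 1 here.

['t']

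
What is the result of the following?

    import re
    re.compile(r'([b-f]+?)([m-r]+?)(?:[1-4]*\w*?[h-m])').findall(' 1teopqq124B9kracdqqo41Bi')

Because the quantifier is non-greedy, it stops expanding at the earliest point where the rest of the pattern can succeed.
`findall` packs the 2 group values into a tuple for every match.

[('e', 'o'), ('cd', 'q')]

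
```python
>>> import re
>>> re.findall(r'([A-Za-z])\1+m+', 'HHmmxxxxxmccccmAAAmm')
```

['H', 'x', 'c', 'A']

A backreference is literal: `\1` must see the identical characters the first group matched.
Scanning left to right: at [0:4] match 'HHmm', group 1 = 'H'; at [4:10] match 'xxxxxm', group 1 = 'x'; at [10:15] match 'ccccm', group 1 = 'c'; at [15:20] match 'AAAmm', group 1 = 'A'.
Because there's exactly one group, `findall` drops the full match and keeps group 1 from each hit.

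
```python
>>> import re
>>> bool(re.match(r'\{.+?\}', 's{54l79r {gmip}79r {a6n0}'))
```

`re.match` only tries the pattern at the start of the string.
Here the pattern fails at index 0, so the call returns None, and `bool(None)` is False.

False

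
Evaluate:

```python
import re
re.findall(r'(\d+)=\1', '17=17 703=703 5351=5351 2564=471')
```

['17', '703', '5351', '4']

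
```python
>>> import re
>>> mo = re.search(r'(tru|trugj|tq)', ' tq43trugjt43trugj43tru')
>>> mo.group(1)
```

`re.search` scans for the first position where the pattern succeeds.
The match spans [1:3] → 'tq'.
Captured: group 1 = 'tq'.

'tq'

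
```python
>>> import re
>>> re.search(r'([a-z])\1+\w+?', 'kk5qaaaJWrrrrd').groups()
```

('k',)

`\1` is not a pattern — it's the concrete string captured by group 1, re-applied verbatim.
Unlike `match`, `search` isn't anchored — it looks for the pattern anywhere in the string.
The match spans [0:3] → 'kk5'.
Captured: group 1 = 'k'.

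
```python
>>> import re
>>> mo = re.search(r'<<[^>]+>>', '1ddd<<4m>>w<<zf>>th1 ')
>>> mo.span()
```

The match spans [4:10] → '<<4m>>'.

(4, 10)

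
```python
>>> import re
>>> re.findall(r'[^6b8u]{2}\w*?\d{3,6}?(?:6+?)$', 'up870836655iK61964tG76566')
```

['70836655iK61964tG76566']

The pattern matches exactly 2 of any character except [6b8u], then zero or more of a word character (lazy), then 3 to 6 of a digit (lazy); then one or more of a literal '6' (lazy) (non-capturing group); then anchored at the end.
Matches: at [3:25] → '70836655iK61964tG76566'.
With no groups in the pattern, `findall` gives back each whole match — 1 here.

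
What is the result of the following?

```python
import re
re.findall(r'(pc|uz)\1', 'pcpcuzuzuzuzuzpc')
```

The backreference `\1` re-matches whatever the first group consumed, character for character.
With a single group, `findall` returns only what that group captured — 3 items.

['pc', 'uz', 'uz']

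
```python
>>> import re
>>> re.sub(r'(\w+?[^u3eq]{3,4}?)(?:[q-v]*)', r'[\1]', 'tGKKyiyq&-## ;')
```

'[tGKK][yiyq&-#]# ;'

Pattern: one or more of a word character (lazy), then 3 to 4 of any character except [u3eq] (lazy) (captured); then zero or more of a character in [q-v] (non-capturing group).
Matches: at [0:4] → 'tGKK'; at [4:11] → 'yiyq&-#'.
The replacement refers to a captured group, so each match is rewritten using its own captured text.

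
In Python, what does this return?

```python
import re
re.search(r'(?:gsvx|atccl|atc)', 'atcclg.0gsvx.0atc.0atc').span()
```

`|` is ordered: at each position the engine commits to the first alternative that works.
Unlike `match`, `search` isn't anchored — it looks for the pattern anywhere in the string.
The match spans [0:5] → 'atccl'.

(0, 5)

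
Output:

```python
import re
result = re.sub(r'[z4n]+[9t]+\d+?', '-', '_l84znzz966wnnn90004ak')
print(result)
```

_l8-6w-004ak

Pattern: one or more of one of [z4n]; then one or more of one of [9t], then one or more of a digit (lazy).
Matches: at [3:10] → '4znzz96'; at [12:17] → 'nnn90'.
Every occurrence is swapped for '-'.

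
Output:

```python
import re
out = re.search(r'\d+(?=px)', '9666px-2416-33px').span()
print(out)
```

(0, 4)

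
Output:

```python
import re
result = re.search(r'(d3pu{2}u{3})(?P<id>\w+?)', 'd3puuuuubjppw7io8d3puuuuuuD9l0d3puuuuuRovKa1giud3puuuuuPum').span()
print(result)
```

(0, 9)

Pattern: the literal 'd3p', then exactly 2 of the literal 'u', then exactly 3 of a literal 'u' (captured); then one or more of a word character (lazy) (captured as 'id').
`re.search` scans for the first position where the pattern succeeds.
The match spans [0:9] → 'd3puuuuub'.
Captured: group 1 = 'd3puuuuu', group 2 = 'b'.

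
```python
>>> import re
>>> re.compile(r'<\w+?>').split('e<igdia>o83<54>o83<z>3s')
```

Matches to split on: at [1:8] → '<igdia>'; at [11:15] → '<54>'; at [18:21] → '<z>'.
Splitting on the pattern gives 4 pieces.

['e', 'o83', 'o83', '3s']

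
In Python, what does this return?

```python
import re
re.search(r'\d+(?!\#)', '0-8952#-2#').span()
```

(0, 1)

`(?!…)`/`(?<!…)` only lets a position through if the neighbouring text does NOT match; no characters are consumed.
The match spans [0:1] → '0'.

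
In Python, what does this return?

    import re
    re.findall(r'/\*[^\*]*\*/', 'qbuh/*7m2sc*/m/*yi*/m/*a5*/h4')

Scanning left to right: at [4:13] → '/*7m2sc*/'; at [14:20] → '/*yi*/'; at [21:27] → '/*a5*/'.
With no groups in the pattern, `findall` gives back each whole match — 3 here.

['/*7m2sc*/', '/*yi*/', '/*a5*/']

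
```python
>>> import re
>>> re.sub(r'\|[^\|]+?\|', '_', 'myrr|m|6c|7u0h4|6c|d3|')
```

'myrr_6c_6c_'

Matches: at [4:7] → '|m|'; at [9:16] → '|7u0h4|'; at [18:22] → '|d3|'.
`sub` substitutes '_' at each match site.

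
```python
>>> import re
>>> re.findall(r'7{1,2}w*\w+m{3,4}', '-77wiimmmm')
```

['77wiimmmm']

Since nothing is captured, `findall` lists the 1 matched substring directly.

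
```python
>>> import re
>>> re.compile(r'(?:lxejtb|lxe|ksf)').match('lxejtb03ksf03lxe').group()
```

'lxejtb'

Branches in `(...|...)` are attempted left-to-right; the first branch that allows the whole pattern to succeed is taken.
`match` is anchored at position 0; if the pattern doesn't fit there, it returns None.
The match spans [0:6] → 'lxejtb'.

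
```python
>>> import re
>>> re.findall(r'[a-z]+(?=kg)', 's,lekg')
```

['le']

The lookaround is zero-width — it requires the adjacent text to match without consuming it, so the asserted text isn't part of the match.
Scanning left to right: at [2:4] → 'le'.
With no groups in the pattern, `findall` gives back each whole match — 1 here.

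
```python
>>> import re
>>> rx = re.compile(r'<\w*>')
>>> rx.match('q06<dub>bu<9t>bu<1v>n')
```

None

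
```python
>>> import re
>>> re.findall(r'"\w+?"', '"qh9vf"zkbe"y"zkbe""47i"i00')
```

Since nothing is captured, `findall` lists the 3 matched substrings directly.

['"qh9vf"', '"y"', '"47i"']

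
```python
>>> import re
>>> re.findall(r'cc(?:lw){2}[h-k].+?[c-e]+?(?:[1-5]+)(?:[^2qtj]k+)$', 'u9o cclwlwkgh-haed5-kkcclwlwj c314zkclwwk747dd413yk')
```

Pattern: the literal 'cc', then the literal 'lw' repeated 2 times, then a character in [h-k]; then one or more of any character (lazy), then one or more of a character in [c-e] (lazy); then one or more of a character in [1-5] (non-capturing group); then any character except [2qtj], then one or more of a literal 'k' (non-capturing group); then anchored at the end.
Scanning left to right: at [4:51] → 'cclwlwkgh-haed5-kkcclwlwj c314zkclwwk747dd413yk'.
With no groups in the pattern, `findall` gives back each whole match — 1 here.

['cclwlwkgh-haed5-kkcclwlwj c314zkclwwk747dd413yk']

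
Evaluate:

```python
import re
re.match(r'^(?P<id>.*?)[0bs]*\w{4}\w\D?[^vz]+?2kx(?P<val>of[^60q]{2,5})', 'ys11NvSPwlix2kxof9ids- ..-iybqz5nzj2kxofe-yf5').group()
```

'ys11NvSPwlix2kxof9ids-'

This matches anchored at the start of the string; then zero or more of any character (lazy) (captured as 'id'); then zero or more of one of [0bs], then exactly 4 of a word character, then a word character; then optionally a non-digit, then one or more of any character except [vz] (lazy), then the literal '2kx'; then the literal 'of', then 2 to 5 of any character except [60q] (captured as 'val').
A non-greedy quantifier consumes as few characters as it can — just enough that the remainder of the pattern still matches from where it stops; whatever follows it matches normally.
`match` is anchored at position 0; if the pattern doesn't fit there, it returns None.
The match spans [0:22] → 'ys11NvSPwlix2kxof9ids-'.
Captured: group 1 = '', group 2 = 'of9ids-'.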